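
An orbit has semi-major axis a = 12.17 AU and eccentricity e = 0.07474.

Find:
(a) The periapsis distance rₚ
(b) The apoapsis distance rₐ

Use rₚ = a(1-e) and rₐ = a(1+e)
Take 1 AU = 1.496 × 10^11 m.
a = 12.17 AU = 1.82063 × 10^12 m
e = 0.07474:  1 − e = 0.92526,  1 + e = 1.07474
(a) rₚ = a(1 − e) = 1.82063 × 10^12 m × 0.92526 = 1.68456 × 10^12 m ≈ 11.26 AU
(b) rₐ = a(1 + e) = 1.82063 × 10^12 m × 1.07474 = 1.95671 × 10^12 m ≈ 13.08 AU

Final answer:
(a) rₚ = 11.26 AU
(b) rₐ = 13.08 AU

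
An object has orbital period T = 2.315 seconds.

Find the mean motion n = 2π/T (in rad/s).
T = 2.315 seconds
n = 2π / 2.315 s = 2.71412 rad/s ≈ 2.714 rad/s

Final answer: n = 2.714 rad/s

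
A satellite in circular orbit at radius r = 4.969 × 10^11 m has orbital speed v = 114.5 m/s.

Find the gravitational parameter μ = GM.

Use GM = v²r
r = 4.969 × 10^11 m
v = 114.5 m/s
v² = 13110.2 m²/s²
GM = v²r = 13110.2 × 4.969 × 10^11 = 6.51448 × 10^15 m³/s²
GM ≈ 6.514 × 10^15 m³/s²

Final answer: GM = 6.514 × 10^15 m³/s²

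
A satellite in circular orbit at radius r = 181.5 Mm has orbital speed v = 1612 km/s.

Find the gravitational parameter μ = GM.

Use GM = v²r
r = 181.5 Mm = 1.815 × 10^8 m
v = 1612 km/s = 1.612 × 10^6 m/s
v² = 2.59854 × 10^12 m²/s²
GM = v²r = 2.59854 × 10^12 × 1.815 × 10^8 = 4.71636 × 10^20 m³/s²
GM ≈ 4.716 × 10^20 m³/s²

Final answer: GM = 4.716 × 10^20 m³/s²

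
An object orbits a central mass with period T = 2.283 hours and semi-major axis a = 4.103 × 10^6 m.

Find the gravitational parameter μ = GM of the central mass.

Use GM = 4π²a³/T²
T = 2.283 hours = 8218.8 s
a = 4.103 × 10^6 m
a³ = 6.90724 × 10^19 m³
T² = 6.75487 × 10^7 s²
GM = 4π² × (6.90724 × 10^19) / (6.75487 × 10^7) = 4.0369 × 10^13 m³/s²
GM ≈ 4.037 × 10^13 m³/s²

Final answer: GM = 4.037 × 10^13 m³/s²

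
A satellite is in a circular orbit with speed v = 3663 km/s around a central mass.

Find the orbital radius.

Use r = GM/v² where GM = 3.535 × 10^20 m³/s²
v = 3663 km/s = 3.663 × 10^6 m/s
GM = 3.535 × 10^20 m³/s²
v² = 1.34176 × 10^13 m²/s²
r = GM/v² = (3.535 × 10^20) / (1.34176 × 10^13) = 2.63461 × 10^7 m ≈ 26.35 Mm

Final answer: 26.35 Mm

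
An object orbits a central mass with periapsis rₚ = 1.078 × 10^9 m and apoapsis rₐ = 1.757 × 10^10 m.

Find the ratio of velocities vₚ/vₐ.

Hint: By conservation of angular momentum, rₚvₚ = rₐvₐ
rₚ = 1.078 × 10^9 m
rₐ = 1.757 × 10^10 m
rₚvₚ = rₐvₐ  ⇒  vₚ/vₐ = rₐ/rₚ
vₚ/vₐ = (1.757 × 10^10) / (1.078 × 10^9) = 16.2987

Final answer: vₚ/vₐ = 16.3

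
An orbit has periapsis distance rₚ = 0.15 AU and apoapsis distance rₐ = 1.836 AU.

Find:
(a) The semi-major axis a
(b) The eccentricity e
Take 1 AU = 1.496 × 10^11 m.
rₚ = 0.15 AU = 2.244 × 10^10 m
rₐ = 1.836 AU = 2.74666 × 10^11 m
(a) a = (rₚ + rₐ)/2 = 1.48553 × 10^11 m ≈ 0.993 AU
(b) e = (rₐ − rₚ)/(rₐ + rₚ) = (2.52226 × 10^11) / (2.97106 × 10^11) = 0.848943

Final answer:
(a) a = 0.993 AU
(b) e = 0.8489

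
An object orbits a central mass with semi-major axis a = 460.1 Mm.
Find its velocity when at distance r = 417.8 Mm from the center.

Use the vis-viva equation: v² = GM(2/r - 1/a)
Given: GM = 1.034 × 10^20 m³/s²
a = 460.1 Mm = 4.601 × 10^8 m
r = 417.8 Mm = 4.178 × 10^8 m
GM = 1.034 × 10^20 m³/s²
2/r − 1/a = 4.78698 × 10^-9 − 2.17344 × 10^-9 = 2.61354 × 10^-9 m⁻¹
v² = GM (2/r − 1/a) = 2.7024 × 10^11 m²/s²
v = 519846 m/s ≈ 519.8 km/s

Final answer: 519.8 km/s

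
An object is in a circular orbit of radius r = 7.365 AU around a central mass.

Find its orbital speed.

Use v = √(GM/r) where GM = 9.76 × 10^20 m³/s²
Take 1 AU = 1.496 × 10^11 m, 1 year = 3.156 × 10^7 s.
r = 7.365 AU = 1.1018 × 10^12 m
GM = 9.76 × 10^20 m³/s²
GM/r = (9.76 × 10^20) / (1.1018 × 10^12) = 8.8582 × 10^8 m²/s²
v = √(GM/r) = 29762.7 m/s ≈ 6.279 AU/year

Final answer: 6.279 AU/year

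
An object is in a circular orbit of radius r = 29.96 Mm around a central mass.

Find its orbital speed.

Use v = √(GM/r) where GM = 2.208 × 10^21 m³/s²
r = 29.96 Mm = 2.996 × 10^7 m
GM = 2.208 × 10^21 m³/s²
GM/r = (2.208 × 10^21) / (2.996 × 10^7) = 7.36983 × 10^13 m²/s²
v = √(GM/r) = 8.58477 × 10^6 m/s ≈ 8585 km/s

Final answer: 8585 km/s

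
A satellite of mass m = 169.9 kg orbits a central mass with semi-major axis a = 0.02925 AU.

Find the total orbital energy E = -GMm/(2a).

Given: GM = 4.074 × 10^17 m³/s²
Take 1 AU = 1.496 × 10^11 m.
a = 0.02925 AU = 4.3758 × 10^9 m
GM = 4.074 × 10^17 m³/s²
2a = 8.7516 × 10^9 m
GMm = 4.074 × 10^17 × 169.9 = 6.92173 × 10^19 m³·kg/s²
E = −GMm/(2a) = -7.9091 × 10^9 J ≈ -7.909 GJ

Final answer: -7.909 GJ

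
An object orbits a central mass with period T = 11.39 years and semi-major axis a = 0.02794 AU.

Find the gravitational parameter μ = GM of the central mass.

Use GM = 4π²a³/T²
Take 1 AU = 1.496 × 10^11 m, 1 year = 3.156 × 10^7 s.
T = 11.39 years = 3.59468 × 10^8 s
a = 0.02794 AU = 4.17982 × 10^9 m
a³ = 7.30254 × 10^28 m³
T² = 1.29218 × 10^17 s²
GM = 4π² × (7.30254 × 10^28) / (1.29218 × 10^17) = 2.23107 × 10^13 m³/s²
GM ≈ 2.231 × 10^13 m³/s²

Final answer: GM = 2.231 × 10^13 m³/s²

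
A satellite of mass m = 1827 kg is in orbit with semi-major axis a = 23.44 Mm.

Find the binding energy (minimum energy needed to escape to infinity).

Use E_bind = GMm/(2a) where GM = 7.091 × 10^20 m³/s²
a = 23.44 Mm = 2.344 × 10^7 m
GM = 7.091 × 10^20 m³/s²
m = 1827 kg
GMm = 7.091 × 10^20 × 1827 = 1.29553 × 10^24 m³·kg/s²
2a = 4.688 × 10^7 m
E_bind = GMm/(2a) = 2.76349 × 10^16 J ≈ 27.63 PJ

Final answer: 27.63 PJ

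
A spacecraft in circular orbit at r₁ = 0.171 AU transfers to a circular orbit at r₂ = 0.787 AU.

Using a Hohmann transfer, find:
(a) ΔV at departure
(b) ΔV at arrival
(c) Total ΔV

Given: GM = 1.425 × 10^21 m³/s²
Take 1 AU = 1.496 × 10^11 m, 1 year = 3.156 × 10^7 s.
r₁ = 0.171 AU = 2.55816 × 10^10 m
r₂ = 0.787 AU = 1.17735 × 10^11 m
GM = 1.425 × 10^21 m³/s²
Transfer ellipse: a_t = (r₁ + r₂)/2 = 7.16584 × 10^10 m
Circular speed at r₁: v₁ = √(GM/r₁) = 236017 m/s
Transfer speed at r₁ (periapsis): v₁ₜ = √(GM(2/r₁ − 1/a_t)) = 302526 m/s
(a) ΔV₁ = v₁ₜ − v₁ = 66509.2 m/s ≈ 14.03 AU/year
Circular speed at r₂: v₂ = √(GM/r₂) = 110016 m/s
Transfer speed at r₂ (apoapsis): v₂ₜ = √(GM(2/r₂ − 1/a_t)) = 65733.2 m/s
(b) ΔV₂ = v₂ − v₂ₜ = 44282.4 m/s ≈ 9.342 AU/year
(c) ΔV_total = ΔV₁ + ΔV₂ = 110792 m/s ≈ 23.37 AU/year

Final answer:
(a) ΔV₁ = 14.03 AU/year
(b) ΔV₂ = 9.342 AU/year
(c) ΔV_total = 23.37 AU/year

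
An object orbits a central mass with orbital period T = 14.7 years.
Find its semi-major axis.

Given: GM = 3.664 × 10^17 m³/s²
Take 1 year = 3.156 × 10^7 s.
T = 14.7 years = 4.63932 × 10^8 s
GM = 3.664 × 10^17 m³/s²
Kepler's third law: a³ = GM T² / (4π²)
T² = 2.15233 × 10^17 s²
a³ = (3.664 × 10^17) × (2.15233 × 10^17) / (4π²) = 1.99758 × 10^33 m³
a = (a³)^(1/3) = 1.25941 × 10^11 m ≈ 125.9 Gm

Final answer: 125.9 Gm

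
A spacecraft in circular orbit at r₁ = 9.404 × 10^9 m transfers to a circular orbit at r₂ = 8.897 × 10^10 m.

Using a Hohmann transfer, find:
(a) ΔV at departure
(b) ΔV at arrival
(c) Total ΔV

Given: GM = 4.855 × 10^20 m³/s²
r₁ = 9.404 × 10^9 m
r₂ = 8.897 × 10^10 m
GM = 4.855 × 10^20 m³/s²
Transfer ellipse: a_t = (r₁ + r₂)/2 = 4.9187 × 10^10 m
Circular speed at r₁: v₁ = √(GM/r₁) = 227216 m/s
Transfer speed at r₁ (periapsis): v₁ₜ = √(GM(2/r₁ − 1/a_t)) = 305587 m/s
(a) ΔV₁ = v₁ₜ − v₁ = 78371.4 m/s ≈ 78.37 km/s
Circular speed at r₂: v₂ = √(GM/r₂) = 73870.8 m/s
Transfer speed at r₂ (apoapsis): v₂ₜ = √(GM(2/r₂ − 1/a_t)) = 32300.1 m/s
(b) ΔV₂ = v₂ − v₂ₜ = 41570.7 m/s ≈ 41.57 km/s
(c) ΔV_total = ΔV₁ + ΔV₂ = 119942 m/s ≈ 119.9 km/s

Final answer:
(a) ΔV₁ = 78.37 km/s
(b) ΔV₂ = 41.57 km/s
(c) ΔV_total = 119.9 km/s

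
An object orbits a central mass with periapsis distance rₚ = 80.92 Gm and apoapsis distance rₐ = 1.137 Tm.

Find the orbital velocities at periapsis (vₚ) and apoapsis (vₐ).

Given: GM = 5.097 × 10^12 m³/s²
rₚ = 80.92 Gm = 8.092 × 10^10 m
rₐ = 1.137 Tm = 1.137 × 10^12 m
GM = 5.097 × 10^12 m³/s²
a = (rₚ + rₐ)/2 = 6.0896 × 10^11 m
Vis-viva: v² = GM (2/r − 1/a)
vₚ² = 5.097 × 10^12 × (2.47158 × 10^-11 − 1.64214 × 10^-12) = 117.606 m²/s²
vₚ = 10.8446 m/s ≈ 10.84 m/s
vₐ² = 5.097 × 10^12 × (1.75901 × 10^-12 − 1.64214 × 10^-12) = 0.595691 m²/s²
vₐ = 0.77181 m/s ≈ 0.7718 m/s

Final answer: vₚ = 10.84 m/s, vₐ = 0.7718 m/s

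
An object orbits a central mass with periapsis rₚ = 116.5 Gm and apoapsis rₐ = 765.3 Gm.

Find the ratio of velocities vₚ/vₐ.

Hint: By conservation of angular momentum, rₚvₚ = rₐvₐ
rₚ = 116.5 Gm = 1.165 × 10^11 m
rₐ = 765.3 Gm = 7.653 × 10^11 m
rₚvₚ = rₐvₐ  ⇒  vₚ/vₐ = rₐ/rₚ
vₚ/vₐ = (7.653 × 10^11) / (1.165 × 10^11) = 6.5691

Final answer: vₚ/vₐ = 6.569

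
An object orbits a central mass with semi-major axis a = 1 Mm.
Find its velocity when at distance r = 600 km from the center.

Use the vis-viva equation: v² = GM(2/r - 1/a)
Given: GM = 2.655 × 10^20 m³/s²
a = 1 Mm = 1 × 10^6 m
r = 600 km = 600000 m
GM = 2.655 × 10^20 m³/s²
2/r − 1/a = 3.33333 × 10^-6 − 1 × 10^-6 = 2.33333 × 10^-6 m⁻¹
v² = GM (2/r − 1/a) = 6.195 × 10^14 m²/s²
v = 2.48898 × 10^7 m/s ≈ 2.489 × 10^4 km/s

Final answer: 2.489 × 10^4 km/s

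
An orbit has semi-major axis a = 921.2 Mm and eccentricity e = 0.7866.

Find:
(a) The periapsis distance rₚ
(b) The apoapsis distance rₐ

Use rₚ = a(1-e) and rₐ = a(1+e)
a = 921.2 Mm = 9.212 × 10^8 m
e = 0.7866:  1 − e = 0.2134,  1 + e = 1.7866
(a) rₚ = a(1 − e) = 9.212 × 10^8 m × 0.2134 = 1.96584 × 10^8 m ≈ 196.6 Mm
(b) rₐ = a(1 + e) = 9.212 × 10^8 m × 1.7866 = 1.64582 × 10^9 m ≈ 1.646 Gm

Final answer:
(a) rₚ = 196.6 Mm
(b) rₐ = 1.646 Gm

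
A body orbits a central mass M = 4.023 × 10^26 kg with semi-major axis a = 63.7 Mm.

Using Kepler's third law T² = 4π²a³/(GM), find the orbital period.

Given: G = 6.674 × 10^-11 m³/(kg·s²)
M = 4.023 × 10^26 kg
GM = G × M = 6.674 × 10^-11 × 4.023 × 10^26 = 2.68495 × 10^16 m³/s²
a = 63.7 Mm = 6.37 × 10^7 m
a³ = 2.58475 × 10^23 m³
T = 2π √(a³/GM) = 2π √((2.58475 × 10^23) / (2.68495 × 10^16)) = 2π × 3102.71 s
T = 19494.9 s ≈ 5.415 hours

Final answer: 5.415 hours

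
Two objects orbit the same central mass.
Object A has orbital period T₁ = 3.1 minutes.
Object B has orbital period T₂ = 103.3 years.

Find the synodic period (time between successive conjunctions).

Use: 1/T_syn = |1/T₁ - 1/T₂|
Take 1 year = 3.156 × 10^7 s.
T₁ = 3.1 minutes = 186 s
T₂ = 103.3 years = 3.26015 × 10^9 s
1/T₁ = 0.00537634 s⁻¹
1/T₂ = 3.06735 × 10^-10 s⁻¹
|1/T₁ − 1/T₂| = 0.00537634 s⁻¹
T_syn = 1 / |1/T₁ − 1/T₂| = 186 s ≈ 3.1 minutes

Final answer: T_syn = 3.1 minutes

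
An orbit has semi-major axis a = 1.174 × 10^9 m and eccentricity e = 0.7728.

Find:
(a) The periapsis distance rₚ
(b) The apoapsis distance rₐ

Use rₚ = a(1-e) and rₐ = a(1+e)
a = 1.174 × 10^9 m
e = 0.7728:  1 − e = 0.2272,  1 + e = 1.7728
(a) rₚ = a(1 − e) = 1.174 × 10^9 m × 0.2272 = 2.66733 × 10^8 m ≈ 2.667 × 10^8 m
(b) rₐ = a(1 + e) = 1.174 × 10^9 m × 1.7728 = 2.08127 × 10^9 m ≈ 2.081 × 10^9 m

Final answer:
(a) rₚ = 2.667 × 10^8 m
(b) rₐ = 2.081 × 10^9 m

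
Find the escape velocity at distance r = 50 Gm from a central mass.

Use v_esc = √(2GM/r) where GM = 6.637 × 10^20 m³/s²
r = 50 Gm = 5 × 10^10 m
GM = 6.637 × 10^20 m³/s²
2GM/r = 2 × (6.637 × 10^20) / (5 × 10^10) = 2.6548 × 10^10 m²/s²
v_esc = √(2GM/r) = 162936 m/s ≈ 162.9 km/s

Final answer: 162.9 km/s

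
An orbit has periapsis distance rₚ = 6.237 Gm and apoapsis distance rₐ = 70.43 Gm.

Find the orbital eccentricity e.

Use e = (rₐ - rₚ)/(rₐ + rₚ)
rₚ = 6.237 Gm = 6.237 × 10^9 m
rₐ = 70.43 Gm = 7.043 × 10^10 m
rₐ − rₚ = 6.4193 × 10^10 m
rₐ + rₚ = 7.6667 × 10^10 m
e = (rₐ − rₚ)/(rₐ + rₚ) = 0.837296

Final answer: e = 0.8373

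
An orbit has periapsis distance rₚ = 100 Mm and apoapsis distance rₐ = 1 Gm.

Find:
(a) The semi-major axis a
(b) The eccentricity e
rₚ = 100 Mm = 1 × 10^8 m
rₐ = 1 Gm = 1 × 10^9 m
(a) a = (rₚ + rₐ)/2 = 5.5 × 10^8 m ≈ 550 Mm
(b) e = (rₐ − rₚ)/(rₐ + rₚ) = (9 × 10^8) / (1.1 × 10^9) = 0.818182

Final answer:
(a) a = 550 Mm
(b) e = 0.8182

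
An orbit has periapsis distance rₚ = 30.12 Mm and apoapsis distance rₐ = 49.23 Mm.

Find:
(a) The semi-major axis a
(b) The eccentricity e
rₚ = 30.12 Mm = 3.012 × 10^7 m
rₐ = 49.23 Mm = 4.923 × 10^7 m
(a) a = (rₚ + rₐ)/2 = 3.9675 × 10^7 m ≈ 39.67 Mm
(b) e = (rₐ − rₚ)/(rₐ + rₚ) = (1.911 × 10^7) / (7.935 × 10^7) = 0.240832

Final answer:
(a) a = 39.67 Mm
(b) e = 0.2408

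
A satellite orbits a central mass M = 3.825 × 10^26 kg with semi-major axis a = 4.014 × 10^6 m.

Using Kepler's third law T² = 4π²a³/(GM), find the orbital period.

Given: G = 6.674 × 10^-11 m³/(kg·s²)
M = 3.825 × 10^26 kg
GM = G × M = 6.674 × 10^-11 × 3.825 × 10^26 = 2.5528 × 10^16 m³/s²
a = 4.014 × 10^6 m
a³ = 6.46744 × 10^19 m³
T = 2π √(a³/GM) = 2π √((6.46744 × 10^19) / (2.5528 × 10^16)) = 2π × 50.3335 s
T = 316.255 s ≈ 5.271 minutes

Final answer: 5.271 minutes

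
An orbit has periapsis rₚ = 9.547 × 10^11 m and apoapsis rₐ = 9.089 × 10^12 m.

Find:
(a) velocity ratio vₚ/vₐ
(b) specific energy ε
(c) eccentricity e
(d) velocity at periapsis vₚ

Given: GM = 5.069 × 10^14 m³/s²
rₚ = 9.547 × 10^11 m
rₐ = 9.089 × 10^12 m
GM = 5.069 × 10^14 m³/s²
a = (rₚ + rₐ)/2 = 5.02185 × 10^12 m
e = (rₐ − rₚ)/(rₐ + rₚ) = (8.1343 × 10^12) / (1.00437 × 10^13) = 0.809891
(a) vₚ/vₐ = rₐ/rₚ (angular momentum) = (9.089 × 10^12) / (9.547 × 10^11) = 9.52027 ≈ 9.52
(b) 2a = 1.00437 × 10^13 m;  ε = −GM/(2a) = -50.4694 J/kg ≈ -50.47 J/kg
(c) e = 0.809891 ≈ 0.8099
(d) vₚ² = GM (2/rₚ − 1/a) = 5.069 × 10^14 × (2.0949 × 10^-12 − 1.9913 × 10^-13) = 960.965 m²/s²;  vₚ = 30.9994 m/s ≈ 31 m/s

Final answer:
(a) velocity ratio vₚ/vₐ = 9.52
(b) specific energy ε = -50.47 J/kg
(c) eccentricity e = 0.8099
(d) velocity at periapsis vₚ = 31 m/s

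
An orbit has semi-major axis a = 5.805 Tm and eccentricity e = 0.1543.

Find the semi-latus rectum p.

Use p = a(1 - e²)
a = 5.805 Tm = 5.805 × 10^12 m
e = 0.1543,  e² = 0.0238085,  1 − e² = 0.976192
p = a(1 − e²) = 5.805 × 10^12 m × 0.976192 = 5.66679 × 10^12 m ≈ 5.667 Tm

Final answer: p = 5.667 Tm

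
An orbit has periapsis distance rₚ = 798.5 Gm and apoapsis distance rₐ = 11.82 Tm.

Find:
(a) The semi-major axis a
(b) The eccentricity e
rₚ = 798.5 Gm = 7.985 × 10^11 m
rₐ = 11.82 Tm = 1.182 × 10^13 m
(a) a = (rₚ + rₐ)/2 = 6.30925 × 10^12 m ≈ 6.309 Tm
(b) e = (rₐ − rₚ)/(rₐ + rₚ) = (1.10215 × 10^13) / (1.26185 × 10^13) = 0.87344

Final answer:
(a) a = 6.309 Tm
(b) e = 0.8734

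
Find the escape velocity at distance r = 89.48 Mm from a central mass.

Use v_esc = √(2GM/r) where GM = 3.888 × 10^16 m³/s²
r = 89.48 Mm = 8.948 × 10^7 m
GM = 3.888 × 10^16 m³/s²
2GM/r = 2 × (3.888 × 10^16) / (8.948 × 10^7) = 8.69021 × 10^8 m²/s²
v_esc = √(2GM/r) = 29479.2 m/s ≈ 29.48 km/s

Final answer: 29.48 km/s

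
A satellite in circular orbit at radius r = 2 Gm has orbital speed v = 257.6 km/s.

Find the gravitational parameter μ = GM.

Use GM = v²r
r = 2 Gm = 2 × 10^9 m
v = 257.6 km/s = 257600 m/s
v² = 6.63578 × 10^10 m²/s²
GM = v²r = 6.63578 × 10^10 × 2 × 10^9 = 1.32716 × 10^20 m³/s²
GM ≈ 1.327 × 10^20 m³/s²

Final answer: GM = 1.327 × 10^20 m³/s²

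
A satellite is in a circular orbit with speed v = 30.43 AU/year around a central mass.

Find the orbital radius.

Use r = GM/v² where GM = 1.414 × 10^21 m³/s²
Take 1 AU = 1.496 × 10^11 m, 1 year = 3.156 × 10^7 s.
v = 30.43 AU/year = 144244 m/s
GM = 1.414 × 10^21 m³/s²
v² = 2.08062 × 10^10 m²/s²
r = GM/v² = (1.414 × 10^21) / (2.08062 × 10^10) = 6.79605 × 10^10 m ≈ 0.4543 AU

Final answer: 0.4543 AU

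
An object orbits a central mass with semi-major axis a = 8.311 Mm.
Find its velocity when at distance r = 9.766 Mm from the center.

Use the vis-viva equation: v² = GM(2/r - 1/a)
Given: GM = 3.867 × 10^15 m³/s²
a = 8.311 Mm = 8.311 × 10^6 m
r = 9.766 Mm = 9.766 × 10^6 m
GM = 3.867 × 10^15 m³/s²
2/r − 1/a = 2.04792 × 10^-7 − 1.20322 × 10^-7 = 8.44697 × 10^-8 m⁻¹
v² = GM (2/r − 1/a) = 3.26644 × 10^8 m²/s²
v = 18073.3 m/s ≈ 18.07 km/s

Final answer: 18.07 km/s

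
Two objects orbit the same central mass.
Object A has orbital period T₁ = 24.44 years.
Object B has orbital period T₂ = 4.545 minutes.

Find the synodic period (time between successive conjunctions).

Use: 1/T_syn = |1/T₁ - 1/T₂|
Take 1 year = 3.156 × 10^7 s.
T₁ = 24.44 years = 7.71326 × 10^8 s
T₂ = 4.545 minutes = 272.7 s
1/T₁ = 1.29647 × 10^-9 s⁻¹
1/T₂ = 0.00366703 s⁻¹
|1/T₁ − 1/T₂| = 0.00366703 s⁻¹
T_syn = 1 / |1/T₁ − 1/T₂| = 272.7 s ≈ 4.545 minutes

Final answer: T_syn = 4.545 minutes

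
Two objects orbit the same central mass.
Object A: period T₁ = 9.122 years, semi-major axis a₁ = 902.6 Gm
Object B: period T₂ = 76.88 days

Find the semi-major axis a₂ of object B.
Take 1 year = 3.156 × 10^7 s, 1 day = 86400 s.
T₁ = 9.122 years = 2.8789 × 10^8 s
T₂ = 76.88 days = 6.64243 × 10^6 s
a₁ = 902.6 Gm = 9.026 × 10^11 m
Kepler's third law: (T₂/T₁)² = (a₂/a₁)³  ⇒  a₂ = a₁ (T₂/T₁)^(2/3)
T₂/T₁ = 0.0230728
(T₂/T₁)^(2/3) = 0.0810463
a₂ = 9.026 × 10^11 m × 0.0810463 = 7.31524 × 10^10 m ≈ 73.15 Gm

Final answer: a₂ = 73.15 Gm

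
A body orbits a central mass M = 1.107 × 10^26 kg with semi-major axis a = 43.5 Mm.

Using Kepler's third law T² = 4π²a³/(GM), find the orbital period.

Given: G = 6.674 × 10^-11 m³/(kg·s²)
M = 1.107 × 10^26 kg
GM = G × M = 6.674 × 10^-11 × 1.107 × 10^26 = 7.38812 × 10^15 m³/s²
a = 43.5 Mm = 4.35 × 10^7 m
a³ = 8.23129 × 10^22 m³
T = 2π √(a³/GM) = 2π √((8.23129 × 10^22) / (7.38812 × 10^15)) = 2π × 3337.85 s
T = 20972.3 s ≈ 5.826 hours

Final answer: 5.826 hours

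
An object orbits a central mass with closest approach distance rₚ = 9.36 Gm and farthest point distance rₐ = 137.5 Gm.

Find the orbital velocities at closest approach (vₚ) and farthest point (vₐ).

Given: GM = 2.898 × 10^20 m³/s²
rₚ = 9.36 Gm = 9.36 × 10^9 m
rₐ = 137.5 Gm = 1.375 × 10^11 m
GM = 2.898 × 10^20 m³/s²
a = (rₚ + rₐ)/2 = 7.343 × 10^10 m
Vis-viva: v² = GM (2/r − 1/a)
vₚ² = 2.898 × 10^20 × (2.13675 × 10^-10 − 1.36184 × 10^-11) = 5.79765 × 10^10 m²/s²
vₚ = 240783 m/s ≈ 240.8 km/s
vₐ² = 2.898 × 10^20 × (1.45455 × 10^-11 − 1.36184 × 10^-11) = 2.68657 × 10^8 m²/s²
vₐ = 16390.8 m/s ≈ 16.39 km/s

Final answer: vₚ = 240.8 km/s, vₐ = 16.39 km/s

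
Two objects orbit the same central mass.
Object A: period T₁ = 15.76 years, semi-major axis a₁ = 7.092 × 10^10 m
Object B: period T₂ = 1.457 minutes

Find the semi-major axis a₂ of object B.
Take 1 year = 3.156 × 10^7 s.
T₁ = 15.76 years = 4.97386 × 10^8 s
T₂ = 1.457 minutes = 87.42 s
a₁ = 7.092 × 10^10 m
Kepler's third law: (T₂/T₁)² = (a₂/a₁)³  ⇒  a₂ = a₁ (T₂/T₁)^(2/3)
T₂/T₁ = 1.75759 × 10^-7
(T₂/T₁)^(2/3) = 3.1377 × 10^-5
a₂ = 7.092 × 10^10 m × 3.1377 × 10^-5 = 2.22526 × 10^6 m ≈ 2.225 × 10^6 m

Final answer: a₂ = 2.225 × 10^6 m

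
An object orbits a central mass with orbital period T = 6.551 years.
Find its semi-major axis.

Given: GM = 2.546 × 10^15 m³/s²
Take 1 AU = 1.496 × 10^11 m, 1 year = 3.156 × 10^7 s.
T = 6.551 years = 2.0675 × 10^8 s
GM = 2.546 × 10^15 m³/s²
Kepler's third law: a³ = GM T² / (4π²)
T² = 4.27454 × 10^16 s²
a³ = (2.546 × 10^15) × (4.27454 × 10^16) / (4π²) = 2.75669 × 10^30 m³
a = (a³)^(1/3) = 1.40215 × 10^10 m ≈ 0.09373 AU

Final answer: 0.09373 AU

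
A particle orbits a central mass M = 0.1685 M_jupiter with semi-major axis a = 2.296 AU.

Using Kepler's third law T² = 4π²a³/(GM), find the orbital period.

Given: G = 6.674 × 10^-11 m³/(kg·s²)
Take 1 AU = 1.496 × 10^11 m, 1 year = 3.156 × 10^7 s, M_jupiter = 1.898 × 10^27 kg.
M = 0.1685 M_jupiter = 3.19813 × 10^26 kg
GM = G × M = 6.674 × 10^-11 × 3.19813 × 10^26 = 2.13443 × 10^16 m³/s²
a = 2.296 AU = 3.43482 × 10^11 m
a³ = 4.05238 × 10^34 m³
T = 2π √(a³/GM) = 2π √((4.05238 × 10^34) / (2.13443 × 10^16)) = 2π × 1.37789 × 10^9 s
T = 8.65753 × 10^9 s ≈ 274.3 years

Final answer: 274.3 years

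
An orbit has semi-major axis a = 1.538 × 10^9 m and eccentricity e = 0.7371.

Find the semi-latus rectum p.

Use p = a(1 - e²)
a = 1.538 × 10^9 m
e = 0.7371,  e² = 0.543316,  1 − e² = 0.456684
p = a(1 − e²) = 1.538 × 10^9 m × 0.456684 = 7.02379 × 10^8 m ≈ 7.024 × 10^8 m

Final answer: p = 7.024 × 10^8 m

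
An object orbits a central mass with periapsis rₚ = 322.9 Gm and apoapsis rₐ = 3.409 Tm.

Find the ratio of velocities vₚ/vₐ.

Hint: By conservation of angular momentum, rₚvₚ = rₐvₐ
rₚ = 322.9 Gm = 3.229 × 10^11 m
rₐ = 3.409 Tm = 3.409 × 10^12 m
rₚvₚ = rₐvₐ  ⇒  vₚ/vₐ = rₐ/rₚ
vₚ/vₐ = (3.409 × 10^12) / (3.229 × 10^11) = 10.5574

Final answer: vₚ/vₐ = 10.56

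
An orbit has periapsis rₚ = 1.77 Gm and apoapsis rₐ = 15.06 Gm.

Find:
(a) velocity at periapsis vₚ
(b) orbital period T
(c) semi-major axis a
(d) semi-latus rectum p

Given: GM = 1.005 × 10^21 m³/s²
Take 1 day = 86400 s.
rₚ = 1.77 Gm = 1.77 × 10^9 m
rₐ = 15.06 Gm = 1.506 × 10^10 m
GM = 1.005 × 10^21 m³/s²
a = (rₚ + rₐ)/2 = 8.415 × 10^9 m
e = (rₐ − rₚ)/(rₐ + rₚ) = (1.329 × 10^10) / (1.683 × 10^10) = 0.789661
(a) vₚ² = GM (2/rₚ − 1/a) = 1.005 × 10^21 × (1.12994 × 10^-9 − 1.18835 × 10^-10) = 1.01616 × 10^12 m²/s²;  vₚ = 1.00805 × 10^6 m/s ≈ 1008 km/s
(b) a³ = 5.95885 × 10^29 m³;  T = 2π √(a³/GM) = 2π × 24350 s = 152995 s ≈ 1.771 days
(c) a = 8.415 × 10^9 m ≈ 8.415 Gm
(d) 1 − e² = 0.376435;  p = a(1 − e²) = 8.415 × 10^9 × 0.376435 = 3.1677 × 10^9 m ≈ 3.168 Gm

Final answer:
(a) velocity at periapsis vₚ = 1008 km/s
(b) orbital period T = 1.771 days
(c) semi-major axis a = 8.415 Gm
(d) semi-latus rectum p = 3.168 Gm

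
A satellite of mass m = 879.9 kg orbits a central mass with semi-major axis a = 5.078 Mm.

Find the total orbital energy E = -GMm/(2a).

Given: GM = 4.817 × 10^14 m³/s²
a = 5.078 Mm = 5.078 × 10^6 m
GM = 4.817 × 10^14 m³/s²
2a = 1.0156 × 10^7 m
GMm = 4.817 × 10^14 × 879.9 = 4.23848 × 10^17 m³·kg/s²
E = −GMm/(2a) = -4.17337 × 10^10 J ≈ -41.73 GJ

Final answer: -41.73 GJ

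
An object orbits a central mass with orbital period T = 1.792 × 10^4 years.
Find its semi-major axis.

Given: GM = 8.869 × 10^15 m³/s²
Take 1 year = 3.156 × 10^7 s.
T = 1.792 × 10^4 years = 5.65555 × 10^11 s
GM = 8.869 × 10^15 m³/s²
Kepler's third law: a³ = GM T² / (4π²)
T² = 3.19853 × 10^23 s²
a³ = (8.869 × 10^15) × (3.19853 × 10^23) / (4π²) = 7.18563 × 10^37 m³
a = (a³)^(1/3) = 4.1574 × 10^12 m ≈ 4.157 Tm

Final answer: 4.157 Tm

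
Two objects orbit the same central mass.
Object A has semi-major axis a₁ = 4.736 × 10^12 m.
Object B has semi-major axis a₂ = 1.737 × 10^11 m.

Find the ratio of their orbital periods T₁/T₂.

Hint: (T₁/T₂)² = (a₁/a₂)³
a₁ = 4.736 × 10^12 m
a₂ = 1.737 × 10^11 m
a₁/a₂ = 27.2654
T₁/T₂ = (a₁/a₂)^(3/2) = (27.2654)^1.5 = 142.37

Final answer: T₁/T₂ = 142.4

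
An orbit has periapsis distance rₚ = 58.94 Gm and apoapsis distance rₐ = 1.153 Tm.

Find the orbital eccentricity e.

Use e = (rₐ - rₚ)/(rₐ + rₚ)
rₚ = 58.94 Gm = 5.894 × 10^10 m
rₐ = 1.153 Tm = 1.153 × 10^12 m
rₐ − rₚ = 1.09406 × 10^12 m
rₐ + rₚ = 1.21194 × 10^12 m
e = (rₐ − rₚ)/(rₐ + rₚ) = 0.902734

Final answer: e = 0.9027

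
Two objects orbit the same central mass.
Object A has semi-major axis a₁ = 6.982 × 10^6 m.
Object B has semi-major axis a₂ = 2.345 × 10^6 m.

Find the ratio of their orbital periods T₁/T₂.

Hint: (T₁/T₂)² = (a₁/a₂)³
a₁ = 6.982 × 10^6 m
a₂ = 2.345 × 10^6 m
a₁/a₂ = 2.9774
T₁/T₂ = (a₁/a₂)^(3/2) = (2.9774)^1.5 = 5.13754

Final answer: T₁/T₂ = 5.138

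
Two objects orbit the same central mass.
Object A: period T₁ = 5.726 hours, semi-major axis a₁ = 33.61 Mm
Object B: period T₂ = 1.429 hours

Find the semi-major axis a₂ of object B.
T₁ = 5.726 hours = 20613.6 s
T₂ = 1.429 hours = 5144.4 s
a₁ = 33.61 Mm = 3.361 × 10^7 m
Kepler's third law: (T₂/T₁)² = (a₂/a₁)³  ⇒  a₂ = a₁ (T₂/T₁)^(2/3)
T₂/T₁ = 0.249563
(T₂/T₁)^(2/3) = 0.396388
a₂ = 3.361 × 10^7 m × 0.396388 = 1.33226 × 10^7 m ≈ 13.32 Mm

Final answer: a₂ = 13.32 Mm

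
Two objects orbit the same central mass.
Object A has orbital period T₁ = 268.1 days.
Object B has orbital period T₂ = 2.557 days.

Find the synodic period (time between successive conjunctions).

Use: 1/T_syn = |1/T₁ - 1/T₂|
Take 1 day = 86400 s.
T₁ = 268.1 days = 2.31638 × 10^7 s
T₂ = 2.557 days = 220925 s
1/T₁ = 4.31707 × 10^-8 s⁻¹
1/T₂ = 4.52643 × 10^-6 s⁻¹
|1/T₁ − 1/T₂| = 4.48326 × 10^-6 s⁻¹
T_syn = 1 / |1/T₁ − 1/T₂| = 223052 s ≈ 2.582 days

Final answer: T_syn = 2.582 days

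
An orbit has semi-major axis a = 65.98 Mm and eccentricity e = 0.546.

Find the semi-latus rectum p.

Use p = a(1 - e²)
a = 65.98 Mm = 6.598 × 10^7 m
e = 0.546,  e² = 0.298116,  1 − e² = 0.701884
p = a(1 − e²) = 6.598 × 10^7 m × 0.701884 = 4.63103 × 10^7 m ≈ 46.31 Mm

Final answer: p = 46.31 Mm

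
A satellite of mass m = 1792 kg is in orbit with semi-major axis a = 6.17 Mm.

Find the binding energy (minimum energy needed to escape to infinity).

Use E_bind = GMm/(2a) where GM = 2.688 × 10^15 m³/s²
a = 6.17 Mm = 6.17 × 10^6 m
GM = 2.688 × 10^15 m³/s²
m = 1792 kg
GMm = 2.688 × 10^15 × 1792 = 4.8169 × 10^18 m³·kg/s²
2a = 1.234 × 10^7 m
E_bind = GMm/(2a) = 3.90348 × 10^11 J ≈ 390.3 GJ

Final answer: 390.3 GJ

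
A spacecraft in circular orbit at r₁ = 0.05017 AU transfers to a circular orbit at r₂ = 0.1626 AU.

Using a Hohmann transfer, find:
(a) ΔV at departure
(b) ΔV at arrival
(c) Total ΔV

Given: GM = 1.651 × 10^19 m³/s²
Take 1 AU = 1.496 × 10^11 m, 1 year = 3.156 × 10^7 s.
r₁ = 0.05017 AU = 7.50543 × 10^9 m
r₂ = 0.1626 AU = 2.4325 × 10^10 m
GM = 1.651 × 10^19 m³/s²
Transfer ellipse: a_t = (r₁ + r₂)/2 = 1.59152 × 10^10 m
Circular speed at r₁: v₁ = √(GM/r₁) = 46901.4 m/s
Transfer speed at r₁ (periapsis): v₁ₜ = √(GM(2/r₁ − 1/a_t)) = 57983.7 m/s
(a) ΔV₁ = v₁ₜ − v₁ = 11082.3 m/s ≈ 2.338 AU/year
Circular speed at r₂: v₂ = √(GM/r₂) = 26052.4 m/s
Transfer speed at r₂ (apoapsis): v₂ₜ = √(GM(2/r₂ − 1/a_t)) = 17890.8 m/s
(b) ΔV₂ = v₂ − v₂ₜ = 8161.6 m/s ≈ 1.722 AU/year
(c) ΔV_total = ΔV₁ + ΔV₂ = 19243.9 m/s ≈ 4.06 AU/year

Final answer:
(a) ΔV₁ = 2.338 AU/year
(b) ΔV₂ = 1.722 AU/year
(c) ΔV_total = 4.06 AU/year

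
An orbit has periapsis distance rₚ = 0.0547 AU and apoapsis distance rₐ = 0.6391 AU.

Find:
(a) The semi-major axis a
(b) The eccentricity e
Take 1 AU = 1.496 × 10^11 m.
rₚ = 0.0547 AU = 8.18312 × 10^9 m
rₐ = 0.6391 AU = 9.56094 × 10^10 m
(a) a = (rₚ + rₐ)/2 = 5.18962 × 10^10 m ≈ 0.3469 AU
(b) e = (rₐ − rₚ)/(rₐ + rₚ) = (8.74262 × 10^10) / (1.03792 × 10^11) = 0.842318

Final answer:
(a) a = 0.3469 AU
(b) e = 0.8423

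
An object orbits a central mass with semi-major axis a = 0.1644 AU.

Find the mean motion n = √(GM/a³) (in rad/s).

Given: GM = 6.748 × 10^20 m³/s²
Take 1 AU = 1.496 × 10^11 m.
a = 0.1644 AU = 2.45942 × 10^10 m
GM = 6.748 × 10^20 m³/s²
a³ = 1.48765 × 10^31 m³
GM/a³ = (6.748 × 10^20) / (1.48765 × 10^31) = 4.53602 × 10^-11 s⁻²
n = √(GM/a³) = 6.735 × 10^-6 rad/s ≈ 6.735 × 10^-6 rad/s

Final answer: n = 6.735 × 10^-6 rad/s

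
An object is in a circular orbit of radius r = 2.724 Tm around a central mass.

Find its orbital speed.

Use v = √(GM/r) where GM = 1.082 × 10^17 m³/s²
r = 2.724 Tm = 2.724 × 10^12 m
GM = 1.082 × 10^17 m³/s²
GM/r = (1.082 × 10^17) / (2.724 × 10^12) = 39721 m²/s²
v = √(GM/r) = 199.301 m/s ≈ 199.3 m/s

Final answer: 199.3 m/s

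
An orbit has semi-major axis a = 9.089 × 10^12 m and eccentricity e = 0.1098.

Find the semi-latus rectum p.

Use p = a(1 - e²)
a = 9.089 × 10^12 m
e = 0.1098,  e² = 0.012056,  1 − e² = 0.987944
p = a(1 − e²) = 9.089 × 10^12 m × 0.987944 = 8.97942 × 10^12 m ≈ 8.979 × 10^12 m

Final answer: p = 8.979 × 10^12 m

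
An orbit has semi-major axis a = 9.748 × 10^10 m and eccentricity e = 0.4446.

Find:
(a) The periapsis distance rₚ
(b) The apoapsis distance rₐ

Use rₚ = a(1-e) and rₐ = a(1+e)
a = 9.748 × 10^10 m
e = 0.4446:  1 − e = 0.5554,  1 + e = 1.4446
(a) rₚ = a(1 − e) = 9.748 × 10^10 m × 0.5554 = 5.41404 × 10^10 m ≈ 5.414 × 10^10 m
(b) rₐ = a(1 + e) = 9.748 × 10^10 m × 1.4446 = 1.4082 × 10^11 m ≈ 1.408 × 10^11 m

Final answer:
(a) rₚ = 5.414 × 10^10 m
(b) rₐ = 1.408 × 10^11 m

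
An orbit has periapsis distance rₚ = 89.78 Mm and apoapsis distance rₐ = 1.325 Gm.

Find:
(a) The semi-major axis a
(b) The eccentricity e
rₚ = 89.78 Mm = 8.978 × 10^7 m
rₐ = 1.325 Gm = 1.325 × 10^9 m
(a) a = (rₚ + rₐ)/2 = 7.0739 × 10^8 m ≈ 707.4 Mm
(b) e = (rₐ − rₚ)/(rₐ + rₚ) = (1.23522 × 10^9) / (1.41478 × 10^9) = 0.873083

Final answer:
(a) a = 707.4 Mm
(b) e = 0.8731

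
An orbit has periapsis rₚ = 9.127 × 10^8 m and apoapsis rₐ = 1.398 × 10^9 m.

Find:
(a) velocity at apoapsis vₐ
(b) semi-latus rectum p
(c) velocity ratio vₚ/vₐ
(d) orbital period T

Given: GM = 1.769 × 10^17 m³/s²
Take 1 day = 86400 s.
rₚ = 9.127 × 10^8 m
rₐ = 1.398 × 10^9 m
GM = 1.769 × 10^17 m³/s²
a = (rₚ + rₐ)/2 = 1.15535 × 10^9 m
e = (rₐ − rₚ)/(rₐ + rₚ) = (4.853 × 10^8) / (2.3107 × 10^9) = 0.210023
(a) vₐ² = GM (2/rₐ − 1/a) = 1.769 × 10^17 × (1.43062 × 10^-9 − 8.65539 × 10^-10) = 9.9962 × 10^7 m²/s²;  vₐ = 9998.1 m/s ≈ 9.998 km/s
(b) 1 − e² = 0.95589;  p = a(1 − e²) = 1.15535 × 10^9 × 0.95589 = 1.10439 × 10^9 m ≈ 1.104 × 10^9 m
(c) vₚ/vₐ = rₐ/rₚ (angular momentum) = (1.398 × 10^9) / (9.127 × 10^8) = 1.53172 ≈ 1.532
(d) a³ = 1.5422 × 10^27 m³;  T = 2π √(a³/GM) = 2π × 93369.8 s = 586660 s ≈ 6.79 days

Final answer:
(a) velocity at apoapsis vₐ = 9.998 km/s
(b) semi-latus rectum p = 1.104 × 10^9 m
(c) velocity ratio vₚ/vₐ = 1.532
(d) orbital period T = 6.79 days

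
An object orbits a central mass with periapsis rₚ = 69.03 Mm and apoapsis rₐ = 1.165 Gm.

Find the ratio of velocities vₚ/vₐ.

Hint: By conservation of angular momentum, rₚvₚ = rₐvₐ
rₚ = 69.03 Mm = 6.903 × 10^7 m
rₐ = 1.165 Gm = 1.165 × 10^9 m
rₚvₚ = rₐvₐ  ⇒  vₚ/vₐ = rₐ/rₚ
vₚ/vₐ = (1.165 × 10^9) / (6.903 × 10^7) = 16.8767

Final answer: vₚ/vₐ = 16.88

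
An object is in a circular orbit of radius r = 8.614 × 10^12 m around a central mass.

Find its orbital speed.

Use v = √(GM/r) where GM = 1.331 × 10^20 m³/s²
r = 8.614 × 10^12 m
GM = 1.331 × 10^20 m³/s²
GM/r = (1.331 × 10^20) / (8.614 × 10^12) = 1.54516 × 10^7 m²/s²
v = √(GM/r) = 3930.85 m/s ≈ 3.931 km/s

Final answer: 3.931 km/s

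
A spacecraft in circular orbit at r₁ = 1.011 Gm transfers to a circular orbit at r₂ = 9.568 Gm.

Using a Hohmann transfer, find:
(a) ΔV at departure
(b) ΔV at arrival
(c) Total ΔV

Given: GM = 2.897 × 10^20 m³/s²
r₁ = 1.011 Gm = 1.011 × 10^9 m
r₂ = 9.568 Gm = 9.568 × 10^9 m
GM = 2.897 × 10^20 m³/s²
Transfer ellipse: a_t = (r₁ + r₂)/2 = 5.2895 × 10^9 m
Circular speed at r₁: v₁ = √(GM/r₁) = 535302 m/s
Transfer speed at r₁ (periapsis): v₁ₜ = √(GM(2/r₁ − 1/a_t)) = 719949 m/s
(a) ΔV₁ = v₁ₜ − v₁ = 184648 m/s ≈ 184.6 km/s
Circular speed at r₂: v₂ = √(GM/r₂) = 174006 m/s
Transfer speed at r₂ (apoapsis): v₂ₜ = √(GM(2/r₂ − 1/a_t)) = 76073.2 m/s
(b) ΔV₂ = v₂ − v₂ₜ = 97932.5 m/s ≈ 97.93 km/s
(c) ΔV_total = ΔV₁ + ΔV₂ = 282580 m/s ≈ 282.6 km/s

Final answer:
(a) ΔV₁ = 184.6 km/s
(b) ΔV₂ = 97.93 km/s
(c) ΔV_total = 282.6 km/s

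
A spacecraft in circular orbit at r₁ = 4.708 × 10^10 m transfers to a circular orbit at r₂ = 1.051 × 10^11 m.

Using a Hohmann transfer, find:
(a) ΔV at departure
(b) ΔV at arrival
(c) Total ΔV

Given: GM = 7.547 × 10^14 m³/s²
r₁ = 4.708 × 10^10 m
r₂ = 1.051 × 10^11 m
GM = 7.547 × 10^14 m³/s²
Transfer ellipse: a_t = (r₁ + r₂)/2 = 7.609 × 10^10 m
Circular speed at r₁: v₁ = √(GM/r₁) = 126.61 m/s
Transfer speed at r₁ (periapsis): v₁ₜ = √(GM(2/r₁ − 1/a_t)) = 148.801 m/s
(a) ΔV₁ = v₁ₜ − v₁ = 22.191 m/s ≈ 22.19 m/s
Circular speed at r₂: v₂ = √(GM/r₂) = 84.7395 m/s
Transfer speed at r₂ (apoapsis): v₂ₜ = √(GM(2/r₂ − 1/a_t)) = 66.6562 m/s
(b) ΔV₂ = v₂ − v₂ₜ = 18.0833 m/s ≈ 18.08 m/s
(c) ΔV_total = ΔV₁ + ΔV₂ = 40.2743 m/s ≈ 40.27 m/s

Final answer:
(a) ΔV₁ = 22.19 m/s
(b) ΔV₂ = 18.08 m/s
(c) ΔV_total = 40.27 m/s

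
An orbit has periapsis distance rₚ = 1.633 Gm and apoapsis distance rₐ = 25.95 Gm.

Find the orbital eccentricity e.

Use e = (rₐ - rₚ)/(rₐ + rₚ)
rₚ = 1.633 Gm = 1.633 × 10^9 m
rₐ = 25.95 Gm = 2.595 × 10^10 m
rₐ − rₚ = 2.4317 × 10^10 m
rₐ + rₚ = 2.7583 × 10^10 m
e = (rₐ − rₚ)/(rₐ + rₚ) = 0.881594

Final answer: e = 0.8816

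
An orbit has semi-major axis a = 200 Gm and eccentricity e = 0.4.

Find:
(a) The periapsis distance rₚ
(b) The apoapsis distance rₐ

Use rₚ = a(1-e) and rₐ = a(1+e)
a = 200 Gm = 2 × 10^11 m
e = 0.4:  1 − e = 0.6,  1 + e = 1.4
(a) rₚ = a(1 − e) = 2 × 10^11 m × 0.6 = 1.2 × 10^11 m ≈ 120 Gm
(b) rₐ = a(1 + e) = 2 × 10^11 m × 1.4 = 2.8 × 10^11 m ≈ 280 Gm

Final answer:
(a) rₚ = 120 Gm
(b) rₐ = 280 Gm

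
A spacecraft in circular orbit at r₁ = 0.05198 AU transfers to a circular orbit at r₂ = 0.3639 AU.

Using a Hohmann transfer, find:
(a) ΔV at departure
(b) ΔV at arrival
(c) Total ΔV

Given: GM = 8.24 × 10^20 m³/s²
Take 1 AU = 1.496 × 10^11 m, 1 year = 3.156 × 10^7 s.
r₁ = 0.05198 AU = 7.77621 × 10^9 m
r₂ = 0.3639 AU = 5.44394 × 10^10 m
GM = 8.24 × 10^20 m³/s²
Transfer ellipse: a_t = (r₁ + r₂)/2 = 3.11078 × 10^10 m
Circular speed at r₁: v₁ = √(GM/r₁) = 325521 m/s
Transfer speed at r₁ (periapsis): v₁ₜ = √(GM(2/r₁ − 1/a_t)) = 430627 m/s
(a) ΔV₁ = v₁ₜ − v₁ = 105106 m/s ≈ 22.17 AU/year
Circular speed at r₂: v₂ = √(GM/r₂) = 123029 m/s
Transfer speed at r₂ (apoapsis): v₂ₜ = √(GM(2/r₂ − 1/a_t)) = 61511.4 m/s
(b) ΔV₂ = v₂ − v₂ₜ = 61517.4 m/s ≈ 12.98 AU/year
(c) ΔV_total = ΔV₁ + ΔV₂ = 166623 m/s ≈ 35.15 AU/year

Final answer:
(a) ΔV₁ = 22.17 AU/year
(b) ΔV₂ = 12.98 AU/year
(c) ΔV_total = 35.15 AU/year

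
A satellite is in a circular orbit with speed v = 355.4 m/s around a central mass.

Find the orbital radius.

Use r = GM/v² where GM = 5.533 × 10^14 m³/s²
v = 355.4 m/s
GM = 5.533 × 10^14 m³/s²
v² = 126309 m²/s²
r = GM/v² = (5.533 × 10^14) / 126309 = 4.38052 × 10^9 m ≈ 4.381 Gm

Final answer: 4.381 Gm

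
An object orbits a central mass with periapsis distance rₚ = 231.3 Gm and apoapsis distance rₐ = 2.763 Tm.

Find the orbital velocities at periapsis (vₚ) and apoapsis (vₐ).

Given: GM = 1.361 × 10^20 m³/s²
rₚ = 231.3 Gm = 2.313 × 10^11 m
rₐ = 2.763 Tm = 2.763 × 10^12 m
GM = 1.361 × 10^20 m³/s²
a = (rₚ + rₐ)/2 = 1.49715 × 10^12 m
Vis-viva: v² = GM (2/r − 1/a)
vₚ² = 1.361 × 10^20 × (8.64678 × 10^-12 − 6.67936 × 10^-13) = 1.08592 × 10^9 m²/s²
vₚ = 32953.3 m/s ≈ 32.95 km/s
vₐ² = 1.361 × 10^20 × (7.23851 × 10^-13 − 6.67936 × 10^-13) = 7.61005 × 10^6 m²/s²
vₐ = 2758.63 m/s ≈ 2.759 km/s

Final answer: vₚ = 32.95 km/s, vₐ = 2.759 km/s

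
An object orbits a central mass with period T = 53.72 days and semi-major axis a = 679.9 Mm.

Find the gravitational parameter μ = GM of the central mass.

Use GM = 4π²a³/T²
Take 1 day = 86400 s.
T = 53.72 days = 4.64141 × 10^6 s
a = 679.9 Mm = 6.799 × 10^8 m
a³ = 3.14293 × 10^26 m³
T² = 2.15427 × 10^13 s²
GM = 4π² × (3.14293 × 10^26) / (2.15427 × 10^13) = 5.75964 × 10^14 m³/s²
GM ≈ 5.76 × 10^14 m³/s²

Final answer: GM = 5.76 × 10^14 m³/s²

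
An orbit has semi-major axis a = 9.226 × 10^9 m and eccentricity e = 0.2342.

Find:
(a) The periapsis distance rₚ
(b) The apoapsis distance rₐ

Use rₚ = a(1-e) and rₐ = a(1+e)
a = 9.226 × 10^9 m
e = 0.2342:  1 − e = 0.7658,  1 + e = 1.2342
(a) rₚ = a(1 − e) = 9.226 × 10^9 m × 0.7658 = 7.06527 × 10^9 m ≈ 7.065 × 10^9 m
(b) rₐ = a(1 + e) = 9.226 × 10^9 m × 1.2342 = 1.13867 × 10^10 m ≈ 1.139 × 10^10 m

Final answer:
(a) rₚ = 7.065 × 10^9 m
(b) rₐ = 1.139 × 10^10 m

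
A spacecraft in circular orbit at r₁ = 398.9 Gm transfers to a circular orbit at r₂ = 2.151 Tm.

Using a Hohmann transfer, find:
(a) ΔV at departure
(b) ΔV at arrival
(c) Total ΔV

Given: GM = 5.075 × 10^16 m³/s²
r₁ = 398.9 Gm = 3.989 × 10^11 m
r₂ = 2.151 Tm = 2.151 × 10^12 m
GM = 5.075 × 10^16 m³/s²
Transfer ellipse: a_t = (r₁ + r₂)/2 = 1.27495 × 10^12 m
Circular speed at r₁: v₁ = √(GM/r₁) = 356.686 m/s
Transfer speed at r₁ (periapsis): v₁ₜ = √(GM(2/r₁ − 1/a_t)) = 463.297 m/s
(a) ΔV₁ = v₁ₜ − v₁ = 106.611 m/s ≈ 106.6 m/s
Circular speed at r₂: v₂ = √(GM/r₂) = 153.602 m/s
Transfer speed at r₂ (apoapsis): v₂ₜ = √(GM(2/r₂ − 1/a_t)) = 85.9178 m/s
(b) ΔV₂ = v₂ − v₂ₜ = 67.6845 m/s ≈ 67.68 m/s
(c) ΔV_total = ΔV₁ + ΔV₂ = 174.296 m/s ≈ 174.3 m/s

Final answer:
(a) ΔV₁ = 106.6 m/s
(b) ΔV₂ = 67.68 m/s
(c) ΔV_total = 174.3 m/s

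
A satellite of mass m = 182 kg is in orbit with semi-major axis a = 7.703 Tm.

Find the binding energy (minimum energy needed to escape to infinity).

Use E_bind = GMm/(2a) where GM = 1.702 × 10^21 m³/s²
a = 7.703 Tm = 7.703 × 10^12 m
GM = 1.702 × 10^21 m³/s²
m = 182 kg
GMm = 1.702 × 10^21 × 182 = 3.09764 × 10^23 m³·kg/s²
2a = 1.5406 × 10^13 m
E_bind = GMm/(2a) = 2.01067 × 10^10 J ≈ 20.11 GJ

Final answer: 20.11 GJ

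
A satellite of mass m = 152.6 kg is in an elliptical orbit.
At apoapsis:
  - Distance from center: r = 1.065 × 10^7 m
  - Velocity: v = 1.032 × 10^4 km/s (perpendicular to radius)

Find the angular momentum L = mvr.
r = 1.065 × 10^7 m
v = 1.032 × 10^4 km/s = 1.032 × 10^7 m/s
vr = 1.032 × 10^7 × 1.065 × 10^7 = 1.09908 × 10^14 m²/s
L = m × vr = 152.6 × 1.09908 × 10^14 = 1.6772 × 10^16 kg·m²/s ≈ 1.677 × 10^16 kg·m²/s

Final answer: L = 1.677 × 10^16 kg·m²/s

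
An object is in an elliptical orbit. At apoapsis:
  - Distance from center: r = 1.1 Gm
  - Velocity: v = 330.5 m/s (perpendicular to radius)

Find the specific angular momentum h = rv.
r = 1.1 Gm = 1.1 × 10^9 m
v = 330.5 m/s
h = rv = 1.1 × 10^9 × 330.5 = 3.6355 × 10^11 m²/s ≈ 3.636 × 10^11 m²/s

Final answer: h = 3.636 × 10^11 m²/s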